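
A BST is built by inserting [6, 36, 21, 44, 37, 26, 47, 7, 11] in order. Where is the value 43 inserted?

Starting tree (level order): [6, None, 36, 21, 44, 7, 26, 37, 47, None, 11]
Insertion path: 6 -> 36 -> 44 -> 37
Result: insert 43 as right child of 37
Final tree (level order): [6, None, 36, 21, 44, 7, 26, 37, 47, None, 11, None, None, None, 43]


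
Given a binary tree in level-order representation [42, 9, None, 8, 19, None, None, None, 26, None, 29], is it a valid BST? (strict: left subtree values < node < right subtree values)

Level-order array: [42, 9, None, 8, 19, None, None, None, 26, None, 29]
Validate using subtree bounds (lo, hi): at each node, require lo < value < hi,
then recurse left with hi=value and right with lo=value.
Preorder trace (stopping at first violation):
  at node 42 with bounds (-inf, +inf): OK
  at node 9 with bounds (-inf, 42): OK
  at node 8 with bounds (-inf, 9): OK
  at node 19 with bounds (9, 42): OK
  at node 26 with bounds (19, 42): OK
  at node 29 with bounds (26, 42): OK
No violation found at any node.
Result: Valid BST


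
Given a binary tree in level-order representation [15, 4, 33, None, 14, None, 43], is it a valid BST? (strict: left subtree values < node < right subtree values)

Level-order array: [15, 4, 33, None, 14, None, 43]
Validate using subtree bounds (lo, hi): at each node, require lo < value < hi,
then recurse left with hi=value and right with lo=value.
Preorder trace (stopping at first violation):
  at node 15 with bounds (-inf, +inf): OK
  at node 4 with bounds (-inf, 15): OK
  at node 14 with bounds (4, 15): OK
  at node 33 with bounds (15, +inf): OK
  at node 43 with bounds (33, +inf): OK
No violation found at any node.
Result: Valid BST


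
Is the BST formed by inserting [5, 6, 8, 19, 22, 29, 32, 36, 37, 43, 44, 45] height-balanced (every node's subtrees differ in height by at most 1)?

Tree (level-order array): [5, None, 6, None, 8, None, 19, None, 22, None, 29, None, 32, None, 36, None, 37, None, 43, None, 44, None, 45]
Definition: a tree is height-balanced if, at every node, |h(left) - h(right)| <= 1 (empty subtree has height -1).
Bottom-up per-node check:
  node 45: h_left=-1, h_right=-1, diff=0 [OK], height=0
  node 44: h_left=-1, h_right=0, diff=1 [OK], height=1
  node 43: h_left=-1, h_right=1, diff=2 [FAIL (|-1-1|=2 > 1)], height=2
  node 37: h_left=-1, h_right=2, diff=3 [FAIL (|-1-2|=3 > 1)], height=3
  node 36: h_left=-1, h_right=3, diff=4 [FAIL (|-1-3|=4 > 1)], height=4
  node 32: h_left=-1, h_right=4, diff=5 [FAIL (|-1-4|=5 > 1)], height=5
  node 29: h_left=-1, h_right=5, diff=6 [FAIL (|-1-5|=6 > 1)], height=6
  node 22: h_left=-1, h_right=6, diff=7 [FAIL (|-1-6|=7 > 1)], height=7
  node 19: h_left=-1, h_right=7, diff=8 [FAIL (|-1-7|=8 > 1)], height=8
  node 8: h_left=-1, h_right=8, diff=9 [FAIL (|-1-8|=9 > 1)], height=9
  node 6: h_left=-1, h_right=9, diff=10 [FAIL (|-1-9|=10 > 1)], height=10
  node 5: h_left=-1, h_right=10, diff=11 [FAIL (|-1-10|=11 > 1)], height=11
Node 43 violates the condition: |-1 - 1| = 2 > 1.
Result: Not balanced


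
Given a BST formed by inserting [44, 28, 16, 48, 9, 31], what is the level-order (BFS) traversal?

Tree insertion order: [44, 28, 16, 48, 9, 31]
Tree (level-order array): [44, 28, 48, 16, 31, None, None, 9]
BFS from the root, enqueuing left then right child of each popped node:
  queue [44] -> pop 44, enqueue [28, 48], visited so far: [44]
  queue [28, 48] -> pop 28, enqueue [16, 31], visited so far: [44, 28]
  queue [48, 16, 31] -> pop 48, enqueue [none], visited so far: [44, 28, 48]
  queue [16, 31] -> pop 16, enqueue [9], visited so far: [44, 28, 48, 16]
  queue [31, 9] -> pop 31, enqueue [none], visited so far: [44, 28, 48, 16, 31]
  queue [9] -> pop 9, enqueue [none], visited so far: [44, 28, 48, 16, 31, 9]
Result: [44, 28, 48, 16, 31, 9]


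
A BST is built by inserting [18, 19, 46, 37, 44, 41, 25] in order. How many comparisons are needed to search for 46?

Search path for 46: 18 -> 19 -> 46
Found: True
Comparisons: 3


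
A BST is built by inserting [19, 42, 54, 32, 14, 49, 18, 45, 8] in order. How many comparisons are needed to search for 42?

Search path for 42: 19 -> 42
Found: True
Comparisons: 2


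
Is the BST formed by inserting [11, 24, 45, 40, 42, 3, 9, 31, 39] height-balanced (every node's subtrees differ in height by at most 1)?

Tree (level-order array): [11, 3, 24, None, 9, None, 45, None, None, 40, None, 31, 42, None, 39]
Definition: a tree is height-balanced if, at every node, |h(left) - h(right)| <= 1 (empty subtree has height -1).
Bottom-up per-node check:
  node 9: h_left=-1, h_right=-1, diff=0 [OK], height=0
  node 3: h_left=-1, h_right=0, diff=1 [OK], height=1
  node 39: h_left=-1, h_right=-1, diff=0 [OK], height=0
  node 31: h_left=-1, h_right=0, diff=1 [OK], height=1
  node 42: h_left=-1, h_right=-1, diff=0 [OK], height=0
  node 40: h_left=1, h_right=0, diff=1 [OK], height=2
  node 45: h_left=2, h_right=-1, diff=3 [FAIL (|2--1|=3 > 1)], height=3
  node 24: h_left=-1, h_right=3, diff=4 [FAIL (|-1-3|=4 > 1)], height=4
  node 11: h_left=1, h_right=4, diff=3 [FAIL (|1-4|=3 > 1)], height=5
Node 45 violates the condition: |2 - -1| = 3 > 1.
Result: Not balanced


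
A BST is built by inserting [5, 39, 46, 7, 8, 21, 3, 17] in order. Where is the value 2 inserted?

Starting tree (level order): [5, 3, 39, None, None, 7, 46, None, 8, None, None, None, 21, 17]
Insertion path: 5 -> 3
Result: insert 2 as left child of 3
Final tree (level order): [5, 3, 39, 2, None, 7, 46, None, None, None, 8, None, None, None, 21, 17]


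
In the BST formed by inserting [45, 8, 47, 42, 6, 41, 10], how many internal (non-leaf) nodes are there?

Tree built from: [45, 8, 47, 42, 6, 41, 10]
Tree (level-order array): [45, 8, 47, 6, 42, None, None, None, None, 41, None, 10]
Rule: An internal node has at least one child.
Per-node child counts:
  node 45: 2 child(ren)
  node 8: 2 child(ren)
  node 6: 0 child(ren)
  node 42: 1 child(ren)
  node 41: 1 child(ren)
  node 10: 0 child(ren)
  node 47: 0 child(ren)
Matching nodes: [45, 8, 42, 41]
Count of internal (non-leaf) nodes: 4


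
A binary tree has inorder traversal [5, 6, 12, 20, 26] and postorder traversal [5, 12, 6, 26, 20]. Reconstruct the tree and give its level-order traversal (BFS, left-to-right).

Inorder:   [5, 6, 12, 20, 26]
Postorder: [5, 12, 6, 26, 20]
Algorithm: postorder visits root last, so walk postorder right-to-left;
each value is the root of the current inorder slice — split it at that
value, recurse on the right subtree first, then the left.
Recursive splits:
  root=20; inorder splits into left=[5, 6, 12], right=[26]
  root=26; inorder splits into left=[], right=[]
  root=6; inorder splits into left=[5], right=[12]
  root=12; inorder splits into left=[], right=[]
  root=5; inorder splits into left=[], right=[]
Reconstructed level-order: [20, 6, 26, 5, 12]


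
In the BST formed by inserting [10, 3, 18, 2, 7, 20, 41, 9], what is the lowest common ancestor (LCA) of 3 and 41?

Tree insertion order: [10, 3, 18, 2, 7, 20, 41, 9]
Tree (level-order array): [10, 3, 18, 2, 7, None, 20, None, None, None, 9, None, 41]
In a BST, the LCA of p=3, q=41 is the first node v on the
root-to-leaf path with p <= v <= q (go left if both < v, right if both > v).
Walk from root:
  at 10: 3 <= 10 <= 41, this is the LCA
LCA = 10


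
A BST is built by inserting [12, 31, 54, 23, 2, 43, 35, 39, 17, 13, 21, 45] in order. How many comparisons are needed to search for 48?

Search path for 48: 12 -> 31 -> 54 -> 43 -> 45
Found: False
Comparisons: 5


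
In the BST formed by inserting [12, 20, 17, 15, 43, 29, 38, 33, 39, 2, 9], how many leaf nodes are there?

Tree built from: [12, 20, 17, 15, 43, 29, 38, 33, 39, 2, 9]
Tree (level-order array): [12, 2, 20, None, 9, 17, 43, None, None, 15, None, 29, None, None, None, None, 38, 33, 39]
Rule: A leaf has 0 children.
Per-node child counts:
  node 12: 2 child(ren)
  node 2: 1 child(ren)
  node 9: 0 child(ren)
  node 20: 2 child(ren)
  node 17: 1 child(ren)
  node 15: 0 child(ren)
  node 43: 1 child(ren)
  node 29: 1 child(ren)
  node 38: 2 child(ren)
  node 33: 0 child(ren)
  node 39: 0 child(ren)
Matching nodes: [9, 15, 33, 39]
Count of leaf nodes: 4


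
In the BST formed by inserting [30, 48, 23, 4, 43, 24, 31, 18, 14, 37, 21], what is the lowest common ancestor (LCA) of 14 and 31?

Tree insertion order: [30, 48, 23, 4, 43, 24, 31, 18, 14, 37, 21]
Tree (level-order array): [30, 23, 48, 4, 24, 43, None, None, 18, None, None, 31, None, 14, 21, None, 37]
In a BST, the LCA of p=14, q=31 is the first node v on the
root-to-leaf path with p <= v <= q (go left if both < v, right if both > v).
Walk from root:
  at 30: 14 <= 30 <= 31, this is the LCA
LCA = 30


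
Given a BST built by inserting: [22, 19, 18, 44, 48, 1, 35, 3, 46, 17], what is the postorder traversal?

Tree insertion order: [22, 19, 18, 44, 48, 1, 35, 3, 46, 17]
Tree (level-order array): [22, 19, 44, 18, None, 35, 48, 1, None, None, None, 46, None, None, 3, None, None, None, 17]
Postorder traversal: [17, 3, 1, 18, 19, 35, 46, 48, 44, 22]


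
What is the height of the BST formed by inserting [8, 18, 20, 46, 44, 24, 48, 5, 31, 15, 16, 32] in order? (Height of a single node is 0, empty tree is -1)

Insertion order: [8, 18, 20, 46, 44, 24, 48, 5, 31, 15, 16, 32]
Tree (level-order array): [8, 5, 18, None, None, 15, 20, None, 16, None, 46, None, None, 44, 48, 24, None, None, None, None, 31, None, 32]
Compute height bottom-up (empty subtree = -1):
  height(5) = 1 + max(-1, -1) = 0
  height(16) = 1 + max(-1, -1) = 0
  height(15) = 1 + max(-1, 0) = 1
  height(32) = 1 + max(-1, -1) = 0
  height(31) = 1 + max(-1, 0) = 1
  height(24) = 1 + max(-1, 1) = 2
  height(44) = 1 + max(2, -1) = 3
  height(48) = 1 + max(-1, -1) = 0
  height(46) = 1 + max(3, 0) = 4
  height(20) = 1 + max(-1, 4) = 5
  height(18) = 1 + max(1, 5) = 6
  height(8) = 1 + max(0, 6) = 7
Height = 7


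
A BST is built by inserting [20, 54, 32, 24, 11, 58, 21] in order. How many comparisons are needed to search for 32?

Search path for 32: 20 -> 54 -> 32
Found: True
Comparisons: 3


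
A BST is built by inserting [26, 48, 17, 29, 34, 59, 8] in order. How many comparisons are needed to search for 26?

Search path for 26: 26
Found: True
Comparisons: 1


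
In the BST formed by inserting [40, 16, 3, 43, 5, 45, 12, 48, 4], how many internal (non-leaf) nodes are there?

Tree built from: [40, 16, 3, 43, 5, 45, 12, 48, 4]
Tree (level-order array): [40, 16, 43, 3, None, None, 45, None, 5, None, 48, 4, 12]
Rule: An internal node has at least one child.
Per-node child counts:
  node 40: 2 child(ren)
  node 16: 1 child(ren)
  node 3: 1 child(ren)
  node 5: 2 child(ren)
  node 4: 0 child(ren)
  node 12: 0 child(ren)
  node 43: 1 child(ren)
  node 45: 1 child(ren)
  node 48: 0 child(ren)
Matching nodes: [40, 16, 3, 5, 43, 45]
Count of internal (non-leaf) nodes: 6


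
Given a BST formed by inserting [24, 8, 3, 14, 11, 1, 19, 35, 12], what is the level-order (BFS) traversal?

Tree insertion order: [24, 8, 3, 14, 11, 1, 19, 35, 12]
Tree (level-order array): [24, 8, 35, 3, 14, None, None, 1, None, 11, 19, None, None, None, 12]
BFS from the root, enqueuing left then right child of each popped node:
  queue [24] -> pop 24, enqueue [8, 35], visited so far: [24]
  queue [8, 35] -> pop 8, enqueue [3, 14], visited so far: [24, 8]
  queue [35, 3, 14] -> pop 35, enqueue [none], visited so far: [24, 8, 35]
  queue [3, 14] -> pop 3, enqueue [1], visited so far: [24, 8, 35, 3]
  queue [14, 1] -> pop 14, enqueue [11, 19], visited so far: [24, 8, 35, 3, 14]
  queue [1, 11, 19] -> pop 1, enqueue [none], visited so far: [24, 8, 35, 3, 14, 1]
  queue [11, 19] -> pop 11, enqueue [12], visited so far: [24, 8, 35, 3, 14, 1, 11]
  queue [19, 12] -> pop 19, enqueue [none], visited so far: [24, 8, 35, 3, 14, 1, 11, 19]
  queue [12] -> pop 12, enqueue [none], visited so far: [24, 8, 35, 3, 14, 1, 11, 19, 12]
Result: [24, 8, 35, 3, 14, 1, 11, 19, 12]


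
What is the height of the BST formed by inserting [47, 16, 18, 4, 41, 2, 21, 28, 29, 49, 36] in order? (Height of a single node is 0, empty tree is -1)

Insertion order: [47, 16, 18, 4, 41, 2, 21, 28, 29, 49, 36]
Tree (level-order array): [47, 16, 49, 4, 18, None, None, 2, None, None, 41, None, None, 21, None, None, 28, None, 29, None, 36]
Compute height bottom-up (empty subtree = -1):
  height(2) = 1 + max(-1, -1) = 0
  height(4) = 1 + max(0, -1) = 1
  height(36) = 1 + max(-1, -1) = 0
  height(29) = 1 + max(-1, 0) = 1
  height(28) = 1 + max(-1, 1) = 2
  height(21) = 1 + max(-1, 2) = 3
  height(41) = 1 + max(3, -1) = 4
  height(18) = 1 + max(-1, 4) = 5
  height(16) = 1 + max(1, 5) = 6
  height(49) = 1 + max(-1, -1) = 0
  height(47) = 1 + max(6, 0) = 7
Height = 7


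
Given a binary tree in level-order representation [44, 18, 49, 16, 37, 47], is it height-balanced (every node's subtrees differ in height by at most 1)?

Tree (level-order array): [44, 18, 49, 16, 37, 47]
Definition: a tree is height-balanced if, at every node, |h(left) - h(right)| <= 1 (empty subtree has height -1).
Bottom-up per-node check:
  node 16: h_left=-1, h_right=-1, diff=0 [OK], height=0
  node 37: h_left=-1, h_right=-1, diff=0 [OK], height=0
  node 18: h_left=0, h_right=0, diff=0 [OK], height=1
  node 47: h_left=-1, h_right=-1, diff=0 [OK], height=0
  node 49: h_left=0, h_right=-1, diff=1 [OK], height=1
  node 44: h_left=1, h_right=1, diff=0 [OK], height=2
All nodes satisfy the balance condition.
Result: Balanced


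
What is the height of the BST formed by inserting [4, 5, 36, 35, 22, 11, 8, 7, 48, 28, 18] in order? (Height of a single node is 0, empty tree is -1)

Insertion order: [4, 5, 36, 35, 22, 11, 8, 7, 48, 28, 18]
Tree (level-order array): [4, None, 5, None, 36, 35, 48, 22, None, None, None, 11, 28, 8, 18, None, None, 7]
Compute height bottom-up (empty subtree = -1):
  height(7) = 1 + max(-1, -1) = 0
  height(8) = 1 + max(0, -1) = 1
  height(18) = 1 + max(-1, -1) = 0
  height(11) = 1 + max(1, 0) = 2
  height(28) = 1 + max(-1, -1) = 0
  height(22) = 1 + max(2, 0) = 3
  height(35) = 1 + max(3, -1) = 4
  height(48) = 1 + max(-1, -1) = 0
  height(36) = 1 + max(4, 0) = 5
  height(5) = 1 + max(-1, 5) = 6
  height(4) = 1 + max(-1, 6) = 7
Height = 7


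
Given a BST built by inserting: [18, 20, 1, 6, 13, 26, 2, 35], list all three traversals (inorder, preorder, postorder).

Tree insertion order: [18, 20, 1, 6, 13, 26, 2, 35]
Tree (level-order array): [18, 1, 20, None, 6, None, 26, 2, 13, None, 35]
Inorder (L, root, R): [1, 2, 6, 13, 18, 20, 26, 35]
Preorder (root, L, R): [18, 1, 6, 2, 13, 20, 26, 35]
Postorder (L, R, root): [2, 13, 6, 1, 35, 26, 20, 18]


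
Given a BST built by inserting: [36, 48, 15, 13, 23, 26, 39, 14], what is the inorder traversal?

Tree insertion order: [36, 48, 15, 13, 23, 26, 39, 14]
Tree (level-order array): [36, 15, 48, 13, 23, 39, None, None, 14, None, 26]
Inorder traversal: [13, 14, 15, 23, 26, 36, 39, 48]


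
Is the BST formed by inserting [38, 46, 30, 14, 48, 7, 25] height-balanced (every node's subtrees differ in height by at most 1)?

Tree (level-order array): [38, 30, 46, 14, None, None, 48, 7, 25]
Definition: a tree is height-balanced if, at every node, |h(left) - h(right)| <= 1 (empty subtree has height -1).
Bottom-up per-node check:
  node 7: h_left=-1, h_right=-1, diff=0 [OK], height=0
  node 25: h_left=-1, h_right=-1, diff=0 [OK], height=0
  node 14: h_left=0, h_right=0, diff=0 [OK], height=1
  node 30: h_left=1, h_right=-1, diff=2 [FAIL (|1--1|=2 > 1)], height=2
  node 48: h_left=-1, h_right=-1, diff=0 [OK], height=0
  node 46: h_left=-1, h_right=0, diff=1 [OK], height=1
  node 38: h_left=2, h_right=1, diff=1 [OK], height=3
Node 30 violates the condition: |1 - -1| = 2 > 1.
Result: Not balanced


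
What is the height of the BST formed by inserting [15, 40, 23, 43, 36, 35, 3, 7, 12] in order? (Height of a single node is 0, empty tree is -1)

Insertion order: [15, 40, 23, 43, 36, 35, 3, 7, 12]
Tree (level-order array): [15, 3, 40, None, 7, 23, 43, None, 12, None, 36, None, None, None, None, 35]
Compute height bottom-up (empty subtree = -1):
  height(12) = 1 + max(-1, -1) = 0
  height(7) = 1 + max(-1, 0) = 1
  height(3) = 1 + max(-1, 1) = 2
  height(35) = 1 + max(-1, -1) = 0
  height(36) = 1 + max(0, -1) = 1
  height(23) = 1 + max(-1, 1) = 2
  height(43) = 1 + max(-1, -1) = 0
  height(40) = 1 + max(2, 0) = 3
  height(15) = 1 + max(2, 3) = 4
Height = 4


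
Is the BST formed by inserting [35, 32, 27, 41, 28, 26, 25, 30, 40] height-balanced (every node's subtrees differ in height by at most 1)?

Tree (level-order array): [35, 32, 41, 27, None, 40, None, 26, 28, None, None, 25, None, None, 30]
Definition: a tree is height-balanced if, at every node, |h(left) - h(right)| <= 1 (empty subtree has height -1).
Bottom-up per-node check:
  node 25: h_left=-1, h_right=-1, diff=0 [OK], height=0
  node 26: h_left=0, h_right=-1, diff=1 [OK], height=1
  node 30: h_left=-1, h_right=-1, diff=0 [OK], height=0
  node 28: h_left=-1, h_right=0, diff=1 [OK], height=1
  node 27: h_left=1, h_right=1, diff=0 [OK], height=2
  node 32: h_left=2, h_right=-1, diff=3 [FAIL (|2--1|=3 > 1)], height=3
  node 40: h_left=-1, h_right=-1, diff=0 [OK], height=0
  node 41: h_left=0, h_right=-1, diff=1 [OK], height=1
  node 35: h_left=3, h_right=1, diff=2 [FAIL (|3-1|=2 > 1)], height=4
Node 32 violates the condition: |2 - -1| = 3 > 1.
Result: Not balanced


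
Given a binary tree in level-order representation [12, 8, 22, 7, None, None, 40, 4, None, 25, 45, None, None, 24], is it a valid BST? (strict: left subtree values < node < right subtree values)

Level-order array: [12, 8, 22, 7, None, None, 40, 4, None, 25, 45, None, None, 24]
Validate using subtree bounds (lo, hi): at each node, require lo < value < hi,
then recurse left with hi=value and right with lo=value.
Preorder trace (stopping at first violation):
  at node 12 with bounds (-inf, +inf): OK
  at node 8 with bounds (-inf, 12): OK
  at node 7 with bounds (-inf, 8): OK
  at node 4 with bounds (-inf, 7): OK
  at node 22 with bounds (12, +inf): OK
  at node 40 with bounds (22, +inf): OK
  at node 25 with bounds (22, 40): OK
  at node 24 with bounds (22, 25): OK
  at node 45 with bounds (40, +inf): OK
No violation found at any node.
Result: Valid BST


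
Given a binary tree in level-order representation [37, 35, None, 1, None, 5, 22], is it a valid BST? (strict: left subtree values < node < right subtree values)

Level-order array: [37, 35, None, 1, None, 5, 22]
Validate using subtree bounds (lo, hi): at each node, require lo < value < hi,
then recurse left with hi=value and right with lo=value.
Preorder trace (stopping at first violation):
  at node 37 with bounds (-inf, +inf): OK
  at node 35 with bounds (-inf, 37): OK
  at node 1 with bounds (-inf, 35): OK
  at node 5 with bounds (-inf, 1): VIOLATION
Node 5 violates its bound: not (-inf < 5 < 1).
Result: Not a valid BST


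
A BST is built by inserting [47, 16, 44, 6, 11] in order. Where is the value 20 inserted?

Starting tree (level order): [47, 16, None, 6, 44, None, 11]
Insertion path: 47 -> 16 -> 44
Result: insert 20 as left child of 44
Final tree (level order): [47, 16, None, 6, 44, None, 11, 20]


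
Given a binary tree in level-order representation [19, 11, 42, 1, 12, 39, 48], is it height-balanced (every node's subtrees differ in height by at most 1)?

Tree (level-order array): [19, 11, 42, 1, 12, 39, 48]
Definition: a tree is height-balanced if, at every node, |h(left) - h(right)| <= 1 (empty subtree has height -1).
Bottom-up per-node check:
  node 1: h_left=-1, h_right=-1, diff=0 [OK], height=0
  node 12: h_left=-1, h_right=-1, diff=0 [OK], height=0
  node 11: h_left=0, h_right=0, diff=0 [OK], height=1
  node 39: h_left=-1, h_right=-1, diff=0 [OK], height=0
  node 48: h_left=-1, h_right=-1, diff=0 [OK], height=0
  node 42: h_left=0, h_right=0, diff=0 [OK], height=1
  node 19: h_left=1, h_right=1, diff=0 [OK], height=2
All nodes satisfy the balance condition.
Result: Balanced


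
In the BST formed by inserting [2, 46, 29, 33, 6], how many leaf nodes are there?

Tree built from: [2, 46, 29, 33, 6]
Tree (level-order array): [2, None, 46, 29, None, 6, 33]
Rule: A leaf has 0 children.
Per-node child counts:
  node 2: 1 child(ren)
  node 46: 1 child(ren)
  node 29: 2 child(ren)
  node 6: 0 child(ren)
  node 33: 0 child(ren)
Matching nodes: [6, 33]
Count of leaf nodes: 2


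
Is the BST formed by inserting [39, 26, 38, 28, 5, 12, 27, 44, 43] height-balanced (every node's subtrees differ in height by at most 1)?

Tree (level-order array): [39, 26, 44, 5, 38, 43, None, None, 12, 28, None, None, None, None, None, 27]
Definition: a tree is height-balanced if, at every node, |h(left) - h(right)| <= 1 (empty subtree has height -1).
Bottom-up per-node check:
  node 12: h_left=-1, h_right=-1, diff=0 [OK], height=0
  node 5: h_left=-1, h_right=0, diff=1 [OK], height=1
  node 27: h_left=-1, h_right=-1, diff=0 [OK], height=0
  node 28: h_left=0, h_right=-1, diff=1 [OK], height=1
  node 38: h_left=1, h_right=-1, diff=2 [FAIL (|1--1|=2 > 1)], height=2
  node 26: h_left=1, h_right=2, diff=1 [OK], height=3
  node 43: h_left=-1, h_right=-1, diff=0 [OK], height=0
  node 44: h_left=0, h_right=-1, diff=1 [OK], height=1
  node 39: h_left=3, h_right=1, diff=2 [FAIL (|3-1|=2 > 1)], height=4
Node 38 violates the condition: |1 - -1| = 2 > 1.
Result: Not balanced


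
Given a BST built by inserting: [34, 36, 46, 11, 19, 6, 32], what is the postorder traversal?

Tree insertion order: [34, 36, 46, 11, 19, 6, 32]
Tree (level-order array): [34, 11, 36, 6, 19, None, 46, None, None, None, 32]
Postorder traversal: [6, 32, 19, 11, 46, 36, 34]


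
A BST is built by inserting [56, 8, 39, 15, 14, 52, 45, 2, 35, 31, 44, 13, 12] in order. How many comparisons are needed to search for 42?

Search path for 42: 56 -> 8 -> 39 -> 52 -> 45 -> 44
Found: False
Comparisons: 6


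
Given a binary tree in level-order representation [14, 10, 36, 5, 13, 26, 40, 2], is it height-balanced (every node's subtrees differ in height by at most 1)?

Tree (level-order array): [14, 10, 36, 5, 13, 26, 40, 2]
Definition: a tree is height-balanced if, at every node, |h(left) - h(right)| <= 1 (empty subtree has height -1).
Bottom-up per-node check:
  node 2: h_left=-1, h_right=-1, diff=0 [OK], height=0
  node 5: h_left=0, h_right=-1, diff=1 [OK], height=1
  node 13: h_left=-1, h_right=-1, diff=0 [OK], height=0
  node 10: h_left=1, h_right=0, diff=1 [OK], height=2
  node 26: h_left=-1, h_right=-1, diff=0 [OK], height=0
  node 40: h_left=-1, h_right=-1, diff=0 [OK], height=0
  node 36: h_left=0, h_right=0, diff=0 [OK], height=1
  node 14: h_left=2, h_right=1, diff=1 [OK], height=3
All nodes satisfy the balance condition.
Result: Balanced


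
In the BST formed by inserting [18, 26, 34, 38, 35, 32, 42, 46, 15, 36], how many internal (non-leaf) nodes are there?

Tree built from: [18, 26, 34, 38, 35, 32, 42, 46, 15, 36]
Tree (level-order array): [18, 15, 26, None, None, None, 34, 32, 38, None, None, 35, 42, None, 36, None, 46]
Rule: An internal node has at least one child.
Per-node child counts:
  node 18: 2 child(ren)
  node 15: 0 child(ren)
  node 26: 1 child(ren)
  node 34: 2 child(ren)
  node 32: 0 child(ren)
  node 38: 2 child(ren)
  node 35: 1 child(ren)
  node 36: 0 child(ren)
  node 42: 1 child(ren)
  node 46: 0 child(ren)
Matching nodes: [18, 26, 34, 38, 35, 42]
Count of internal (non-leaf) nodes: 6


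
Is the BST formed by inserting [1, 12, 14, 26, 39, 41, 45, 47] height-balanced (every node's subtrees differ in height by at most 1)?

Tree (level-order array): [1, None, 12, None, 14, None, 26, None, 39, None, 41, None, 45, None, 47]
Definition: a tree is height-balanced if, at every node, |h(left) - h(right)| <= 1 (empty subtree has height -1).
Bottom-up per-node check:
  node 47: h_left=-1, h_right=-1, diff=0 [OK], height=0
  node 45: h_left=-1, h_right=0, diff=1 [OK], height=1
  node 41: h_left=-1, h_right=1, diff=2 [FAIL (|-1-1|=2 > 1)], height=2
  node 39: h_left=-1, h_right=2, diff=3 [FAIL (|-1-2|=3 > 1)], height=3
  node 26: h_left=-1, h_right=3, diff=4 [FAIL (|-1-3|=4 > 1)], height=4
  node 14: h_left=-1, h_right=4, diff=5 [FAIL (|-1-4|=5 > 1)], height=5
  node 12: h_left=-1, h_right=5, diff=6 [FAIL (|-1-5|=6 > 1)], height=6
  node 1: h_left=-1, h_right=6, diff=7 [FAIL (|-1-6|=7 > 1)], height=7
Node 41 violates the condition: |-1 - 1| = 2 > 1.
Result: Not balanced


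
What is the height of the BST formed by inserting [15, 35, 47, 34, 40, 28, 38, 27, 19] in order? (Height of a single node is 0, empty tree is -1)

Insertion order: [15, 35, 47, 34, 40, 28, 38, 27, 19]
Tree (level-order array): [15, None, 35, 34, 47, 28, None, 40, None, 27, None, 38, None, 19]
Compute height bottom-up (empty subtree = -1):
  height(19) = 1 + max(-1, -1) = 0
  height(27) = 1 + max(0, -1) = 1
  height(28) = 1 + max(1, -1) = 2
  height(34) = 1 + max(2, -1) = 3
  height(38) = 1 + max(-1, -1) = 0
  height(40) = 1 + max(0, -1) = 1
  height(47) = 1 + max(1, -1) = 2
  height(35) = 1 + max(3, 2) = 4
  height(15) = 1 + max(-1, 4) = 5
Height = 5


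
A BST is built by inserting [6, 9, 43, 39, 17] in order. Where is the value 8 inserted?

Starting tree (level order): [6, None, 9, None, 43, 39, None, 17]
Insertion path: 6 -> 9
Result: insert 8 as left child of 9
Final tree (level order): [6, None, 9, 8, 43, None, None, 39, None, 17]


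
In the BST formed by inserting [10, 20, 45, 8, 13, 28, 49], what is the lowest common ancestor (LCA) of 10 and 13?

Tree insertion order: [10, 20, 45, 8, 13, 28, 49]
Tree (level-order array): [10, 8, 20, None, None, 13, 45, None, None, 28, 49]
In a BST, the LCA of p=10, q=13 is the first node v on the
root-to-leaf path with p <= v <= q (go left if both < v, right if both > v).
Walk from root:
  at 10: 10 <= 10 <= 13, this is the LCA
LCA = 10


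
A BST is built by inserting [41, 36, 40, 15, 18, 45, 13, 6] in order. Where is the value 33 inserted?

Starting tree (level order): [41, 36, 45, 15, 40, None, None, 13, 18, None, None, 6]
Insertion path: 41 -> 36 -> 15 -> 18
Result: insert 33 as right child of 18
Final tree (level order): [41, 36, 45, 15, 40, None, None, 13, 18, None, None, 6, None, None, 33]


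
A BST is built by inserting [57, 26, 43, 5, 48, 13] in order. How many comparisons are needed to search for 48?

Search path for 48: 57 -> 26 -> 43 -> 48
Found: True
Comparisons: 4


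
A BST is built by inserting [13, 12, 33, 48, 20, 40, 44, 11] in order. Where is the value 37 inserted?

Starting tree (level order): [13, 12, 33, 11, None, 20, 48, None, None, None, None, 40, None, None, 44]
Insertion path: 13 -> 33 -> 48 -> 40
Result: insert 37 as left child of 40
Final tree (level order): [13, 12, 33, 11, None, 20, 48, None, None, None, None, 40, None, 37, 44]


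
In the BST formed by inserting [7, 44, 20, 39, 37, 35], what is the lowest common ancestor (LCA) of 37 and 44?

Tree insertion order: [7, 44, 20, 39, 37, 35]
Tree (level-order array): [7, None, 44, 20, None, None, 39, 37, None, 35]
In a BST, the LCA of p=37, q=44 is the first node v on the
root-to-leaf path with p <= v <= q (go left if both < v, right if both > v).
Walk from root:
  at 7: both 37 and 44 > 7, go right
  at 44: 37 <= 44 <= 44, this is the LCA
LCA = 44


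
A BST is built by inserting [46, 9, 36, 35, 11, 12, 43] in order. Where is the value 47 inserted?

Starting tree (level order): [46, 9, None, None, 36, 35, 43, 11, None, None, None, None, 12]
Insertion path: 46
Result: insert 47 as right child of 46
Final tree (level order): [46, 9, 47, None, 36, None, None, 35, 43, 11, None, None, None, None, 12]


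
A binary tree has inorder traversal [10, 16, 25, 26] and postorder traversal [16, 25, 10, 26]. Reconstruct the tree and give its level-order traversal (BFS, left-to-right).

Inorder:   [10, 16, 25, 26]
Postorder: [16, 25, 10, 26]
Algorithm: postorder visits root last, so walk postorder right-to-left;
each value is the root of the current inorder slice — split it at that
value, recurse on the right subtree first, then the left.
Recursive splits:
  root=26; inorder splits into left=[10, 16, 25], right=[]
  root=10; inorder splits into left=[], right=[16, 25]
  root=25; inorder splits into left=[16], right=[]
  root=16; inorder splits into left=[], right=[]
Reconstructed level-order: [26, 10, 25, 16]


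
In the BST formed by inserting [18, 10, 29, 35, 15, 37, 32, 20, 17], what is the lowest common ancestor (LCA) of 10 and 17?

Tree insertion order: [18, 10, 29, 35, 15, 37, 32, 20, 17]
Tree (level-order array): [18, 10, 29, None, 15, 20, 35, None, 17, None, None, 32, 37]
In a BST, the LCA of p=10, q=17 is the first node v on the
root-to-leaf path with p <= v <= q (go left if both < v, right if both > v).
Walk from root:
  at 18: both 10 and 17 < 18, go left
  at 10: 10 <= 10 <= 17, this is the LCA
LCA = 10


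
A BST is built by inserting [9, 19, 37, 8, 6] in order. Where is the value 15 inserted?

Starting tree (level order): [9, 8, 19, 6, None, None, 37]
Insertion path: 9 -> 19
Result: insert 15 as left child of 19
Final tree (level order): [9, 8, 19, 6, None, 15, 37]


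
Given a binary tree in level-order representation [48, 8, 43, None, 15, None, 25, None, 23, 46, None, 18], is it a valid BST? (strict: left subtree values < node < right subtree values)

Level-order array: [48, 8, 43, None, 15, None, 25, None, 23, 46, None, 18]
Validate using subtree bounds (lo, hi): at each node, require lo < value < hi,
then recurse left with hi=value and right with lo=value.
Preorder trace (stopping at first violation):
  at node 48 with bounds (-inf, +inf): OK
  at node 8 with bounds (-inf, 48): OK
  at node 15 with bounds (8, 48): OK
  at node 23 with bounds (15, 48): OK
  at node 18 with bounds (15, 23): OK
  at node 43 with bounds (48, +inf): VIOLATION
Node 43 violates its bound: not (48 < 43 < +inf).
Result: Not a valid BST


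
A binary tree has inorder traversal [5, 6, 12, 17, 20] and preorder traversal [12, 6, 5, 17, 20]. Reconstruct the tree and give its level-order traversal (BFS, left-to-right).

Inorder:  [5, 6, 12, 17, 20]
Preorder: [12, 6, 5, 17, 20]
Algorithm: preorder visits root first, so consume preorder in order;
for each root, split the current inorder slice at that value into
left-subtree inorder and right-subtree inorder, then recurse.
Recursive splits:
  root=12; inorder splits into left=[5, 6], right=[17, 20]
  root=6; inorder splits into left=[5], right=[]
  root=5; inorder splits into left=[], right=[]
  root=17; inorder splits into left=[], right=[20]
  root=20; inorder splits into left=[], right=[]
Reconstructed level-order: [12, 6, 17, 5, 20]


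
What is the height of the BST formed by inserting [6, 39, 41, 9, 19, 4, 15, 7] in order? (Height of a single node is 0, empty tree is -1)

Insertion order: [6, 39, 41, 9, 19, 4, 15, 7]
Tree (level-order array): [6, 4, 39, None, None, 9, 41, 7, 19, None, None, None, None, 15]
Compute height bottom-up (empty subtree = -1):
  height(4) = 1 + max(-1, -1) = 0
  height(7) = 1 + max(-1, -1) = 0
  height(15) = 1 + max(-1, -1) = 0
  height(19) = 1 + max(0, -1) = 1
  height(9) = 1 + max(0, 1) = 2
  height(41) = 1 + max(-1, -1) = 0
  height(39) = 1 + max(2, 0) = 3
  height(6) = 1 + max(0, 3) = 4
Height = 4


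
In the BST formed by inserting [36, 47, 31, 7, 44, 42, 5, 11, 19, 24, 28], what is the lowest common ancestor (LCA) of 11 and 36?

Tree insertion order: [36, 47, 31, 7, 44, 42, 5, 11, 19, 24, 28]
Tree (level-order array): [36, 31, 47, 7, None, 44, None, 5, 11, 42, None, None, None, None, 19, None, None, None, 24, None, 28]
In a BST, the LCA of p=11, q=36 is the first node v on the
root-to-leaf path with p <= v <= q (go left if both < v, right if both > v).
Walk from root:
  at 36: 11 <= 36 <= 36, this is the LCA
LCA = 36


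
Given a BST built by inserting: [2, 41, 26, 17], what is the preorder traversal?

Tree insertion order: [2, 41, 26, 17]
Tree (level-order array): [2, None, 41, 26, None, 17]
Preorder traversal: [2, 41, 26, 17]


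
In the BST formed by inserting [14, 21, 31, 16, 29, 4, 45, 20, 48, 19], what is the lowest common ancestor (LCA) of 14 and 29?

Tree insertion order: [14, 21, 31, 16, 29, 4, 45, 20, 48, 19]
Tree (level-order array): [14, 4, 21, None, None, 16, 31, None, 20, 29, 45, 19, None, None, None, None, 48]
In a BST, the LCA of p=14, q=29 is the first node v on the
root-to-leaf path with p <= v <= q (go left if both < v, right if both > v).
Walk from root:
  at 14: 14 <= 14 <= 29, this is the LCA
LCA = 14


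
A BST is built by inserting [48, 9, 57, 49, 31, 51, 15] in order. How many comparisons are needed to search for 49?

Search path for 49: 48 -> 57 -> 49
Found: True
Comparisons: 3


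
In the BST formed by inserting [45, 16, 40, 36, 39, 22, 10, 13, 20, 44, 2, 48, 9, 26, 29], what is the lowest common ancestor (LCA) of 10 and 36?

Tree insertion order: [45, 16, 40, 36, 39, 22, 10, 13, 20, 44, 2, 48, 9, 26, 29]
Tree (level-order array): [45, 16, 48, 10, 40, None, None, 2, 13, 36, 44, None, 9, None, None, 22, 39, None, None, None, None, 20, 26, None, None, None, None, None, 29]
In a BST, the LCA of p=10, q=36 is the first node v on the
root-to-leaf path with p <= v <= q (go left if both < v, right if both > v).
Walk from root:
  at 45: both 10 and 36 < 45, go left
  at 16: 10 <= 16 <= 36, this is the LCA
LCA = 16


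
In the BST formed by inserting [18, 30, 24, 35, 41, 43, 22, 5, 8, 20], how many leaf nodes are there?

Tree built from: [18, 30, 24, 35, 41, 43, 22, 5, 8, 20]
Tree (level-order array): [18, 5, 30, None, 8, 24, 35, None, None, 22, None, None, 41, 20, None, None, 43]
Rule: A leaf has 0 children.
Per-node child counts:
  node 18: 2 child(ren)
  node 5: 1 child(ren)
  node 8: 0 child(ren)
  node 30: 2 child(ren)
  node 24: 1 child(ren)
  node 22: 1 child(ren)
  node 20: 0 child(ren)
  node 35: 1 child(ren)
  node 41: 1 child(ren)
  node 43: 0 child(ren)
Matching nodes: [8, 20, 43]
Count of leaf nodes: 3


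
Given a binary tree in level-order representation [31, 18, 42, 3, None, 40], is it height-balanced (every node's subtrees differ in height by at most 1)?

Tree (level-order array): [31, 18, 42, 3, None, 40]
Definition: a tree is height-balanced if, at every node, |h(left) - h(right)| <= 1 (empty subtree has height -1).
Bottom-up per-node check:
  node 3: h_left=-1, h_right=-1, diff=0 [OK], height=0
  node 18: h_left=0, h_right=-1, diff=1 [OK], height=1
  node 40: h_left=-1, h_right=-1, diff=0 [OK], height=0
  node 42: h_left=0, h_right=-1, diff=1 [OK], height=1
  node 31: h_left=1, h_right=1, diff=0 [OK], height=2
All nodes satisfy the balance condition.
Result: Balanced


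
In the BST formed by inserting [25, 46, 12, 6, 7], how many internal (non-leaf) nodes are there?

Tree built from: [25, 46, 12, 6, 7]
Tree (level-order array): [25, 12, 46, 6, None, None, None, None, 7]
Rule: An internal node has at least one child.
Per-node child counts:
  node 25: 2 child(ren)
  node 12: 1 child(ren)
  node 6: 1 child(ren)
  node 7: 0 child(ren)
  node 46: 0 child(ren)
Matching nodes: [25, 12, 6]
Count of internal (non-leaf) nodes: 3


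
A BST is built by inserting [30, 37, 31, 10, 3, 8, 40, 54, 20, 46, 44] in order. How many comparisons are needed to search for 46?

Search path for 46: 30 -> 37 -> 40 -> 54 -> 46
Found: True
Comparisons: 5


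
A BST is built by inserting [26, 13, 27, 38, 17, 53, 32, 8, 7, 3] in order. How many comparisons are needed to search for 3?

Search path for 3: 26 -> 13 -> 8 -> 7 -> 3
Found: True
Comparisons: 5


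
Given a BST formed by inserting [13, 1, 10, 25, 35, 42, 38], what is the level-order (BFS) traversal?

Tree insertion order: [13, 1, 10, 25, 35, 42, 38]
Tree (level-order array): [13, 1, 25, None, 10, None, 35, None, None, None, 42, 38]
BFS from the root, enqueuing left then right child of each popped node:
  queue [13] -> pop 13, enqueue [1, 25], visited so far: [13]
  queue [1, 25] -> pop 1, enqueue [10], visited so far: [13, 1]
  queue [25, 10] -> pop 25, enqueue [35], visited so far: [13, 1, 25]
  queue [10, 35] -> pop 10, enqueue [none], visited so far: [13, 1, 25, 10]
  queue [35] -> pop 35, enqueue [42], visited so far: [13, 1, 25, 10, 35]
  queue [42] -> pop 42, enqueue [38], visited so far: [13, 1, 25, 10, 35, 42]
  queue [38] -> pop 38, enqueue [none], visited so far: [13, 1, 25, 10, 35, 42, 38]
Result: [13, 1, 25, 10, 35, 42, 38]


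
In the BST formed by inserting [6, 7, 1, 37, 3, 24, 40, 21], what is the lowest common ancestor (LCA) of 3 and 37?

Tree insertion order: [6, 7, 1, 37, 3, 24, 40, 21]
Tree (level-order array): [6, 1, 7, None, 3, None, 37, None, None, 24, 40, 21]
In a BST, the LCA of p=3, q=37 is the first node v on the
root-to-leaf path with p <= v <= q (go left if both < v, right if both > v).
Walk from root:
  at 6: 3 <= 6 <= 37, this is the LCA
LCA = 6


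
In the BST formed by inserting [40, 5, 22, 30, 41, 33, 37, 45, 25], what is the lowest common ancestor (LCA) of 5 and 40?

Tree insertion order: [40, 5, 22, 30, 41, 33, 37, 45, 25]
Tree (level-order array): [40, 5, 41, None, 22, None, 45, None, 30, None, None, 25, 33, None, None, None, 37]
In a BST, the LCA of p=5, q=40 is the first node v on the
root-to-leaf path with p <= v <= q (go left if both < v, right if both > v).
Walk from root:
  at 40: 5 <= 40 <= 40, this is the LCA
LCA = 40


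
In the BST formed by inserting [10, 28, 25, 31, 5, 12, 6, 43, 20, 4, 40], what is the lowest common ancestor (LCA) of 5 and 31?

Tree insertion order: [10, 28, 25, 31, 5, 12, 6, 43, 20, 4, 40]
Tree (level-order array): [10, 5, 28, 4, 6, 25, 31, None, None, None, None, 12, None, None, 43, None, 20, 40]
In a BST, the LCA of p=5, q=31 is the first node v on the
root-to-leaf path with p <= v <= q (go left if both < v, right if both > v).
Walk from root:
  at 10: 5 <= 10 <= 31, this is the LCA
LCA = 10


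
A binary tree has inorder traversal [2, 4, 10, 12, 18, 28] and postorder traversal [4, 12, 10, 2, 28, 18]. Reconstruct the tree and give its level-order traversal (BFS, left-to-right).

Inorder:   [2, 4, 10, 12, 18, 28]
Postorder: [4, 12, 10, 2, 28, 18]
Algorithm: postorder visits root last, so walk postorder right-to-left;
each value is the root of the current inorder slice — split it at that
value, recurse on the right subtree first, then the left.
Recursive splits:
  root=18; inorder splits into left=[2, 4, 10, 12], right=[28]
  root=28; inorder splits into left=[], right=[]
  root=2; inorder splits into left=[], right=[4, 10, 12]
  root=10; inorder splits into left=[4], right=[12]
  root=12; inorder splits into left=[], right=[]
  root=4; inorder splits into left=[], right=[]
Reconstructed level-order: [18, 2, 28, 10, 4, 12]


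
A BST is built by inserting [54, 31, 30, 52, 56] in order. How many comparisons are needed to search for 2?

Search path for 2: 54 -> 31 -> 30
Found: False
Comparisons: 3


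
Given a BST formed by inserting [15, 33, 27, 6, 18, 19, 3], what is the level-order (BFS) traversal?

Tree insertion order: [15, 33, 27, 6, 18, 19, 3]
Tree (level-order array): [15, 6, 33, 3, None, 27, None, None, None, 18, None, None, 19]
BFS from the root, enqueuing left then right child of each popped node:
  queue [15] -> pop 15, enqueue [6, 33], visited so far: [15]
  queue [6, 33] -> pop 6, enqueue [3], visited so far: [15, 6]
  queue [33, 3] -> pop 33, enqueue [27], visited so far: [15, 6, 33]
  queue [3, 27] -> pop 3, enqueue [none], visited so far: [15, 6, 33, 3]
  queue [27] -> pop 27, enqueue [18], visited so far: [15, 6, 33, 3, 27]
  queue [18] -> pop 18, enqueue [19], visited so far: [15, 6, 33, 3, 27, 18]
  queue [19] -> pop 19, enqueue [none], visited so far: [15, 6, 33, 3, 27, 18, 19]
Result: [15, 6, 33, 3, 27, 18, 19]


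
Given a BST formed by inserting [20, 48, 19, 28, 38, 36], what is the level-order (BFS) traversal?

Tree insertion order: [20, 48, 19, 28, 38, 36]
Tree (level-order array): [20, 19, 48, None, None, 28, None, None, 38, 36]
BFS from the root, enqueuing left then right child of each popped node:
  queue [20] -> pop 20, enqueue [19, 48], visited so far: [20]
  queue [19, 48] -> pop 19, enqueue [none], visited so far: [20, 19]
  queue [48] -> pop 48, enqueue [28], visited so far: [20, 19, 48]
  queue [28] -> pop 28, enqueue [38], visited so far: [20, 19, 48, 28]
  queue [38] -> pop 38, enqueue [36], visited so far: [20, 19, 48, 28, 38]
  queue [36] -> pop 36, enqueue [none], visited so far: [20, 19, 48, 28, 38, 36]
Result: [20, 19, 48, 28, 38, 36]
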